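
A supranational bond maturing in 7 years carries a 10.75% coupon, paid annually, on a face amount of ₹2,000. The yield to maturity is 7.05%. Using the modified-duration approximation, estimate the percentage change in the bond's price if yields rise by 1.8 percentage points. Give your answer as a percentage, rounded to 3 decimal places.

Periodic yield y = 0.0705. Modified duration first:
  t   CF        PV=CF/(1+0.0705)^t    t·PV
  1       215.00       200.8407       200.8407
  2       215.00       187.6139       375.2279
  3       215.00       175.2582       525.7747
  4       215.00       163.7162       654.8650
  5       215.00       152.9344       764.6719
  6       215.00       142.8626       857.1754
  7     2,215.00     1,374.8871     9,624.2095
  Σ                  2,398.1132    13,002.7651
P = 2,398.1132; D_Mac = 5.42208 yrs; D_mod = 5.42208/(1+0.0705) = 5.06500 yrs.
ΔP/P ≈ -D_mod · Δy = -5.06500 × (+0.018) = -0.091170 = -9.1170%.

-9.117%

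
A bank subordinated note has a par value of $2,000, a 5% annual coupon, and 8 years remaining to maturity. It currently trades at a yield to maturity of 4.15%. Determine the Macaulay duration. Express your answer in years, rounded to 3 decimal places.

6.825 years

Periodic yield y = 0.0415. Discount each cash flow and weight by its year:
  t   CF        PV=CF/(1+0.0415)^t    t·PV
  1       100.00        96.0154        96.0154
  2       100.00        92.1895       184.3790
  3       100.00        88.5161       265.5482
  4       100.00        84.9890       339.9561
  5       100.00        81.6025       408.0127
  6       100.00        78.3510       470.1058
  7       100.00        75.2290       526.6027
  8     2,100.00     1,516.8586    12,134.8689
  Σ                  2,113.7510    14,425.4888
Price P = Σ PV = 2,113.7510.
Macaulay duration = Σ(t·PV) / P = 14,425.4888 / 2,113.7510 = 6.82459 years.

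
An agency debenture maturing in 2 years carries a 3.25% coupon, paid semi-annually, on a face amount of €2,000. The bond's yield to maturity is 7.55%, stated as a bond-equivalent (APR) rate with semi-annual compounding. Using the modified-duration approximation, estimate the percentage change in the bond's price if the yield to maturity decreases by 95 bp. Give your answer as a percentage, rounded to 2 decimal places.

+1.79%

Periodic yield y = 0.03775. Modified duration first:
  t   CF        PV=CF/(1+0.03775)^t    t·PV
  1        32.50        31.3178        31.3178
  2        32.50        30.1785        60.3570
  3        32.50        29.0807        87.2422
  4     2,032.50     1,752.5063     7,010.0252
  Σ                  1,843.0833     7,188.9421
P = 1,843.0833; D_Mac = 3.90050 half-year periods = 1.95025 yrs; D_mod = 1.95025/(1+0.03775) = 1.87931 yrs.
ΔP/P ≈ -D_mod · Δy = -1.87931 × (-0.0095) = +0.017853 = +1.7853%.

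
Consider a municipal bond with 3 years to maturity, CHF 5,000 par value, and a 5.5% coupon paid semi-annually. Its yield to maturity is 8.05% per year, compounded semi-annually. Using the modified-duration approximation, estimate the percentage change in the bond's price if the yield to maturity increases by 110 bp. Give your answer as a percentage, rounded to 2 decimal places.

Periodic yield y = 0.04025. Modified duration first:
  t   CF        PV=CF/(1+0.04025)^t    t·PV
  1       137.50       132.1798       132.1798
  2       137.50       127.0654       254.1308
  3       137.50       122.1489       366.4467
  4       137.50       117.4226       469.6905
  5       137.50       112.8792       564.3962
  6     5,137.50     4,054.3897    24,326.3381
  Σ                  4,666.0856    26,113.1820
P = 4,666.0856; D_Mac = 5.59638 half-year periods = 2.79819 yrs; D_mod = 2.79819/(1+0.04025) = 2.68992 yrs.
ΔP/P ≈ -D_mod · Δy = -2.68992 × (+0.011) = -0.029589 = -2.9589%.

-2.96%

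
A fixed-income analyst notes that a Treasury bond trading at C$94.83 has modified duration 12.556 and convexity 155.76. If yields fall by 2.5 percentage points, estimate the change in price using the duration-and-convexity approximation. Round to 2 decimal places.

Duration effect: -D_mod·Δy = -12.556 × (-0.025) = +0.313900
Convexity effect: ½·C·(Δy)² = 0.5 × 155.76 × (-0.025)² = +0.0486750
ΔP/P ≈ +0.313900 + 0.0486750 = +0.362575
ΔP ≈ 94.83 × (+0.362575) = +34.38298725.

+C$34.38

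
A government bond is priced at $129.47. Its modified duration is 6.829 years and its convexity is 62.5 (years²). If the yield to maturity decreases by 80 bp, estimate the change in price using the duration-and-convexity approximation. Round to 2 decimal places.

Duration effect: -D_mod·Δy = -6.829 × (-0.008) = +0.054632
Convexity effect: ½·C·(Δy)² = 0.5 × 62.5 × (-0.008)² = +0.0020000
ΔP/P ≈ +0.054632 + 0.0020000 = +0.056632
ΔP ≈ 129.47 × (+0.056632) = +7.33214504.

+$7.33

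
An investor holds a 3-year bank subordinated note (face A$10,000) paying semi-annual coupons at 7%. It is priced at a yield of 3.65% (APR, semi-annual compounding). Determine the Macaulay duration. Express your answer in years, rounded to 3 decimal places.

2.770 years

Periodic yield y = 0.01825. Discount each cash flow and weight by its period:
  t   CF        PV=CF/(1+0.01825)^t    t·PV
  1       350.00       343.7270       343.7270
  2       350.00       337.5664       675.1328
  3       350.00       331.5162       994.5487
  4       350.00       325.5745     1,302.2980
  5       350.00       319.7392     1,598.6962
  6    10,350.00     9,285.6827    55,714.0959
  Σ                 10,943.8060    60,628.4986
Price P = Σ PV = 10,943.8060.
Macaulay duration = Σ(t·PV) / P = 60,628.4986 / 10,943.8060 = 5.53998 half-year periods.
In years: 5.53998 / 2 = 2.76999 years.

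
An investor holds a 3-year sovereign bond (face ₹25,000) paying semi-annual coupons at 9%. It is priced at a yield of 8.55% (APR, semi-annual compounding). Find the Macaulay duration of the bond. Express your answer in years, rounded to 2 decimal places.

2.70 years

Periodic yield y = 0.04275. Discount each cash flow and weight by its period:
  t   CF        PV=CF/(1+0.04275)^t    t·PV
  1     1,125.00     1,078.8780     1,078.8780
  2     1,125.00     1,034.6468     2,069.2936
  3     1,125.00       992.2290     2,976.6871
  4     1,125.00       951.5503     3,806.2010
  5     1,125.00       912.5392     4,562.6960
  6    26,125.00    20,322.4053   121,934.4317
  Σ                 25,292.2485   136,428.1874
Price P = Σ PV = 25,292.2485.
Macaulay duration = Σ(t·PV) / P = 136,428.1874 / 25,292.2485 = 5.39407 half-year periods.
In years: 5.39407 / 2 = 2.69704 years.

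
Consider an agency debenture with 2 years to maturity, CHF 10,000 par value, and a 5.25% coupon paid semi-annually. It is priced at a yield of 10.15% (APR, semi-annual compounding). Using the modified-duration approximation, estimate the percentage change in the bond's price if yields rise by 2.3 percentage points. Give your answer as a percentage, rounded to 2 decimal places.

-4.20%

Periodic yield y = 0.05075. Modified duration first:
  t   CF        PV=CF/(1+0.05075)^t    t·PV
  1       262.50       249.8216       249.8216
  2       262.50       237.7555       475.5109
  3       262.50       226.2722       678.8165
  4    10,262.50     8,418.9044    33,675.6174
  Σ                  9,132.7535    35,079.7664
P = 9,132.7535; D_Mac = 3.84109 half-year periods = 1.92055 yrs; D_mod = 1.92055/(1+0.05075) = 1.82779 yrs.
ΔP/P ≈ -D_mod · Δy = -1.82779 × (+0.023) = -0.042039 = -4.2039%.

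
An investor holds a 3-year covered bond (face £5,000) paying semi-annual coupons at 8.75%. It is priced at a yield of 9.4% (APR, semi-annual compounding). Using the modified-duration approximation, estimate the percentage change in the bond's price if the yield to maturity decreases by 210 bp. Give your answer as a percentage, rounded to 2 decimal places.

+5.41%

Periodic yield y = 0.047. Modified duration first:
  t   CF        PV=CF/(1+0.047)^t    t·PV
  1       218.75       208.9303       208.9303
  2       218.75       199.5514       399.1027
  3       218.75       190.5935       571.7804
  4       218.75       182.0377       728.1508
  5       218.75       173.8660       869.3300
  6     5,218.75     3,961.7439    23,770.4637
  Σ                  4,916.7227    26,547.7579
P = 4,916.7227; D_Mac = 5.39948 half-year periods = 2.69974 yrs; D_mod = 2.69974/(1+0.047) = 2.57855 yrs.
ΔP/P ≈ -D_mod · Δy = -2.57855 × (-0.021) = +0.054150 = +5.4150%.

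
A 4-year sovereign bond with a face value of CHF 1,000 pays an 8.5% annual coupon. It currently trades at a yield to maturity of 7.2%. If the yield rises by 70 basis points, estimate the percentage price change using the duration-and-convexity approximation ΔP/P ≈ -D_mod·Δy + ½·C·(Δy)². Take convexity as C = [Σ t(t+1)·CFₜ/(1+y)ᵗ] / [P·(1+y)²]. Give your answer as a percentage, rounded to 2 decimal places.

With y = 0.072:
  t   CF        PV=CF/(1+0.072)^t    t·PV        t(t+1)·PV
  1        85.00        79.2910        79.2910         158.5821
  2        85.00        73.9655       147.9311         443.7932
  3        85.00        68.9977       206.9931         827.9723
  4     1,085.00       821.5814     3,286.3256      16,431.6279
  Σ                  1,043.8357     3,720.5408      17,861.9755
P = 1,043.8357; D_Mac = 3.56430 yrs; D_mod = 3.32490 yrs; C = 14.89045.
Duration effect: -3.32490 × (+0.007) = -0.023274
Convexity effect: 0.5 × 14.89045 × (0.007)² = +0.0003648
ΔP/P ≈ -0.023274 + 0.0003648 = -0.022910 = -2.2910%.

-2.29%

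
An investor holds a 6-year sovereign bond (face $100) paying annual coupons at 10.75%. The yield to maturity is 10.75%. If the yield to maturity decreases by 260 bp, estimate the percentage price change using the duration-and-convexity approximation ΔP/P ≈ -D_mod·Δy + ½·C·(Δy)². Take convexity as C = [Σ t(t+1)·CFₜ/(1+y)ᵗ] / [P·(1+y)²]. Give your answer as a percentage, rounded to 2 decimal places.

+11.91%

With y = 0.1075:
  t   CF        PV=CF/(1+0.1075)^t    t·PV        t(t+1)·PV
  1        10.75         9.7065         9.7065          19.4131
  2        10.75         8.7644        17.5288          52.5863
  3        10.75         7.9137        23.7410          94.9639
  4        10.75         7.1455        28.5821         142.9103
  5        10.75         6.4519        32.2597         193.5580
  6       110.75        60.0180       360.1078       2,520.7549
  Σ                    100.0000       471.9258       3,024.1864
P = 100.0000; D_Mac = 4.71926 yrs; D_mod = 4.26118 yrs; C = 24.65591.
Duration effect: -4.26118 × (-0.026) = +0.110791
Convexity effect: 0.5 × 24.65591 × (-0.026)² = +0.0083337
ΔP/P ≈ +0.110791 + 0.0083337 = +0.119124 = +11.9124%.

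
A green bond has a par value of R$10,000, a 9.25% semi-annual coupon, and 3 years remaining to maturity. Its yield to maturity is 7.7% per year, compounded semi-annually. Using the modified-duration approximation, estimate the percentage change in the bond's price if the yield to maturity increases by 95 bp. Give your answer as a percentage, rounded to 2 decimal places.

Periodic yield y = 0.0385. Modified duration first:
  t   CF        PV=CF/(1+0.0385)^t    t·PV
  1       462.50       445.3539       445.3539
  2       462.50       428.8434       857.6868
  3       462.50       412.9450     1,238.8351
  4       462.50       397.6360     1,590.5441
  5       462.50       382.8946     1,914.4730
  6    10,462.50     8,340.5841    50,043.5046
  Σ                 10,408.2570    56,090.3974
P = 10,408.2570; D_Mac = 5.38903 half-year periods = 2.69451 yrs; D_mod = 2.69451/(1+0.0385) = 2.59462 yrs.
ΔP/P ≈ -D_mod · Δy = -2.59462 × (+0.0095) = -0.024649 = -2.4649%.

-2.46%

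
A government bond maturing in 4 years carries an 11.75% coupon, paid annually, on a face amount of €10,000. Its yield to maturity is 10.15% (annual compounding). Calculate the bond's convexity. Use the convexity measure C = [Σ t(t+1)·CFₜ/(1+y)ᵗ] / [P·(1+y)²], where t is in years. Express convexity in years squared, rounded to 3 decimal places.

With y = 0.1015:
  t   CF        PV=CF/(1+0.1015)^t    t·PV        t(t+1)·PV
  1     1,175.00     1,066.7272     1,066.7272       2,133.4544
  2     1,175.00       968.4314     1,936.8628       5,810.5884
  3     1,175.00       879.1933     2,637.5799      10,550.3194
  4    11,175.00     7,591.1841    30,364.7365     151,823.6827
  Σ                 10,505.5360    36,005.9064     170,318.0449
P = 10,505.5360.
Convexity = Σ t(t+1)·PV / [P·(1+y)²] = 170,318.0449 / (10,505.5360 × 1.213302) = 13.36206.

13.362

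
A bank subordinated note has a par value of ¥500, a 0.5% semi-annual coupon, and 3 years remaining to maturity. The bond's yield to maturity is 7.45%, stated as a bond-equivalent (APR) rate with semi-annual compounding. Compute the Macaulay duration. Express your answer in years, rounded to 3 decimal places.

Periodic yield y = 0.03725. Discount each cash flow and weight by its period:
  t   CF        PV=CF/(1+0.03725)^t    t·PV
  1         1.25         1.2051         1.2051
  2         1.25         1.1618         2.3237
  3         1.25         1.1201         3.3603
  4         1.25         1.0799         4.3195
  5         1.25         1.0411         5.2055
  6       501.25       402.4887     2,414.9324
  Σ                    408.0968     2,431.3465
Price P = Σ PV = 408.0968.
Macaulay duration = Σ(t·PV) / P = 2,431.3465 / 408.0968 = 5.95777 half-year periods.
In years: 5.95777 / 2 = 2.97888 years.

2.979 years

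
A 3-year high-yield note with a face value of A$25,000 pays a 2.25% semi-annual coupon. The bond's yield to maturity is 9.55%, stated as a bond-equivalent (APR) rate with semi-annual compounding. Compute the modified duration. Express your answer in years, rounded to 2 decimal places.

2.77 years

Periodic yield y = 0.04775. First find Macaulay duration:
  t   CF        PV=CF/(1+0.04775)^t    t·PV
  1       281.25       268.4324       268.4324
  2       281.25       256.1989       512.3977
  3       281.25       244.5229       733.5687
  4       281.25       233.3790       933.5162
  5       281.25       222.7431     1,113.7153
  6    25,281.25    19,109.6409   114,657.8455
  Σ                 20,334.9171   118,219.4757
P = 20,334.9171; Macaulay duration = 118,219.4757 / 20,334.9171 = 5.81362 half-year periods = 2.90681 years.
Modified duration = D_Mac / (1 + y) = 2.90681 / 1.04775 = 2.77434 years.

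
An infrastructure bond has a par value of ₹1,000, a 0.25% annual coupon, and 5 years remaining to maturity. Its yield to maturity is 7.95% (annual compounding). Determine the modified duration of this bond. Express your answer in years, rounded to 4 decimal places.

4.6030 years

Periodic yield y = 0.0795. First find Macaulay duration:
  t   CF        PV=CF/(1+0.0795)^t    t·PV
  1         2.50         2.3159         2.3159
  2         2.50         2.1453         4.2907
  3         2.50         1.9873         5.9620
  4         2.50         1.8410         7.3639
  5     1,002.50       683.8662     3,419.3311
  Σ                    692.1558     3,439.2636
P = 692.1558; Macaulay duration = 3,439.2636 / 692.1558 = 4.96892 years.
Modified duration = D_Mac / (1 + y) = 4.96892 / 1.0795 = 4.60298 years.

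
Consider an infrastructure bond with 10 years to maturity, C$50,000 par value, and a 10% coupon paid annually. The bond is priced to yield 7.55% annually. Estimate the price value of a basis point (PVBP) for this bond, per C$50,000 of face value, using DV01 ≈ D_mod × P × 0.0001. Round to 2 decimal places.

C$38.07

Periodic yield y = 0.0755.
  t   CF        PV=CF/(1+0.0755)^t    t·PV
  1     5,000.00     4,649.0005     4,649.0005
  2     5,000.00     4,322.6411     8,645.2821
  3     5,000.00     4,019.1921    12,057.5762
  4     5,000.00     3,737.0452    14,948.1806
  5     5,000.00     3,474.7049    17,373.5247
  6     5,000.00     3,230.7810    19,384.6858
  7     5,000.00     3,003.9804    21,027.8631
  8     5,000.00     2,793.1013    22,344.8104
  9     5,000.00     2,597.0258    23,373.2326
  10   55,000.00    26,561.8636   265,618.6360
  Σ                 58,389.3358   409,422.7920
P = 58,389.3358; D_Mac = 7.01194 yrs; D_mod = 6.51971 yrs.
DV01 ≈ 6.51971 × 58,389.3358 × 0.0001 = 38.068135.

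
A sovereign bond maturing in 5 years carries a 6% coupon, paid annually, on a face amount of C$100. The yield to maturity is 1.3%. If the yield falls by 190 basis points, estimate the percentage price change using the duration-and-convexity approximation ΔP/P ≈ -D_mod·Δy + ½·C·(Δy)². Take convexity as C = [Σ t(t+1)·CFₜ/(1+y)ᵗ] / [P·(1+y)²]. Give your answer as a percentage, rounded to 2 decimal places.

With y = 0.013:
  t   CF        PV=CF/(1+0.013)^t    t·PV        t(t+1)·PV
  1         6.00         5.9230         5.9230          11.8460
  2         6.00         5.8470        11.6940          35.0819
  3         6.00         5.7720        17.3159          69.2635
  4         6.00         5.6979        22.7915         113.9576
  5       106.00        99.3708       496.8538       2,981.1230
  Σ                    122.6106       554.5782       3,211.2720
P = 122.6106; D_Mac = 4.52309 yrs; D_mod = 4.46504 yrs; C = 25.52291.
Duration effect: -4.46504 × (-0.019) = +0.084836
Convexity effect: 0.5 × 25.52291 × (-0.019)² = +0.0046069
ΔP/P ≈ +0.084836 + 0.0046069 = +0.089443 = +8.9443%.

+8.94%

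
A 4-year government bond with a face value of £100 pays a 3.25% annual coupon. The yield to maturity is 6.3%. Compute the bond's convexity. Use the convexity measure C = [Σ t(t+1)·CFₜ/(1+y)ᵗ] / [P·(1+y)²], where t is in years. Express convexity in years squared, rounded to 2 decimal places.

With y = 0.063:
  t   CF        PV=CF/(1+0.063)^t    t·PV        t(t+1)·PV
  1         3.25         3.0574         3.0574           6.1148
  2         3.25         2.8762         5.7524          17.2571
  3         3.25         2.7057         8.1172          32.4687
  4       103.25        80.8643       323.4573       1,617.2866
  Σ                     89.5036       340.3843       1,673.1272
P = 89.5036.
Convexity = Σ t(t+1)·PV / [P·(1+y)²] = 1,673.1272 / (89.5036 × 1.129969) = 16.54329.

16.54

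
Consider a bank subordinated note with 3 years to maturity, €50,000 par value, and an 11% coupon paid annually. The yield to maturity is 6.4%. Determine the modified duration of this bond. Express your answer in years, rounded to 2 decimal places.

2.56 years

Periodic yield y = 0.064. First find Macaulay duration:
  t   CF        PV=CF/(1+0.064)^t    t·PV
  1     5,500.00     5,169.1729     5,169.1729
  2     5,500.00     4,858.2452     9,716.4905
  3    55,500.00    46,075.2923   138,225.8770
  Σ                 56,102.7105   153,111.5404
P = 56,102.7105; Macaulay duration = 153,111.5404 / 56,102.7105 = 2.72913 years.
Modified duration = D_Mac / (1 + y) = 2.72913 / 1.064 = 2.56497 years.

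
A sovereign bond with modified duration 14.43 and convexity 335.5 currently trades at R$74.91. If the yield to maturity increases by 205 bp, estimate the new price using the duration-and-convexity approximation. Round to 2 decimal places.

Duration effect: -D_mod·Δy = -14.43 × (+0.0205) = -0.295815
Convexity effect: ½·C·(Δy)² = 0.5 × 335.5 × (0.0205)² = +0.0704969375
ΔP/P ≈ -0.295815 + 0.0704969375 = -0.2253180625
New price ≈ 74.91 × (1 - 0.2253180625) = 58.031423938125.

R$58.03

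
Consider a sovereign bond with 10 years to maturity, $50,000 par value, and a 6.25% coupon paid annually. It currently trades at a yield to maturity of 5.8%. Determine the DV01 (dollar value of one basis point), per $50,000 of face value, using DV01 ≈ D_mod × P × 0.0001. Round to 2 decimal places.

$37.95

Periodic yield y = 0.058.
  t   CF        PV=CF/(1+0.058)^t    t·PV
  1     3,125.00     2,953.6862     2,953.6862
  2     3,125.00     2,791.7639     5,583.5278
  3     3,125.00     2,638.7182     7,916.1547
  4     3,125.00     2,494.0626     9,976.2504
  5     3,125.00     2,357.3371    11,786.6853
  6     3,125.00     2,228.1069    13,368.6412
  7     3,125.00     2,105.9611    14,741.7278
  8     3,125.00     1,990.5114    15,924.0916
  9     3,125.00     1,881.3908    16,932.5171
  10   53,125.00    30,230.2867   302,302.8671
  Σ                 51,671.8249   401,486.1491
P = 51,671.8249; D_Mac = 7.76992 yrs; D_mod = 7.34397 yrs.
DV01 ≈ 7.34397 × 51,671.8249 × 0.0001 = 37.947651.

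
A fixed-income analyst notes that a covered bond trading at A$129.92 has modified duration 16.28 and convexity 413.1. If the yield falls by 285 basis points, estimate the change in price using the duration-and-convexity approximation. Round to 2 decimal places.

Duration effect: -D_mod·Δy = -16.28 × (-0.0285) = +0.463980
Convexity effect: ½·C·(Δy)² = 0.5 × 413.1 × (-0.0285)² = +0.1677702375
ΔP/P ≈ +0.463980 + 0.1677702375 = +0.6317502375
ΔP ≈ 129.92 × (+0.6317502375) = +82.076990856.

+A$82.08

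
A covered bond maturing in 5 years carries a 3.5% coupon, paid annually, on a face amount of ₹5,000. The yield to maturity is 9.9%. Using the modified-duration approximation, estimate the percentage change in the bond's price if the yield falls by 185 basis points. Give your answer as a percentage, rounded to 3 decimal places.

Periodic yield y = 0.099. Modified duration first:
  t   CF        PV=CF/(1+0.099)^t    t·PV
  1       175.00       159.2357       159.2357
  2       175.00       144.8914       289.7828
  3       175.00       131.8393       395.5180
  4       175.00       119.9630       479.8520
  5     5,175.00     3,227.9135    16,139.5676
  Σ                  3,783.8429    17,463.9561
P = 3,783.8429; D_Mac = 4.61540 yrs; D_mod = 4.61540/(1+0.099) = 4.19964 yrs.
ΔP/P ≈ -D_mod · Δy = -4.19964 × (-0.0185) = +0.077693 = +7.7693%.

+7.769%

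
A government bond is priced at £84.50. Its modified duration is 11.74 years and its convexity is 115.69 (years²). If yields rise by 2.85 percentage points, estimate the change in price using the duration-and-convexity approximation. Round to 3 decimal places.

Duration effect: -D_mod·Δy = -11.74 × (+0.0285) = -0.334590
Convexity effect: ½·C·(Δy)² = 0.5 × 115.69 × (0.0285)² = +0.04698460125
ΔP/P ≈ -0.334590 + 0.04698460125 = -0.28760539875
ΔP ≈ 84.50 × (-0.28760539875) = -24.302656194375.

-£24.303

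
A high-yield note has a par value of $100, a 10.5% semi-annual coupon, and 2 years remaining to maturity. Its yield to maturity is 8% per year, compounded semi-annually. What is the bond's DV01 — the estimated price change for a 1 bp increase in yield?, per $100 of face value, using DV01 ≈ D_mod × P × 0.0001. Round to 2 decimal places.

Periodic yield y = 0.04.
  t   CF        PV=CF/(1+0.04)^t    t·PV
  1         5.25         5.0481         5.0481
  2         5.25         4.8539         9.7078
  3         5.25         4.6672        14.0017
  4       105.25        89.9681       359.8726
  Σ                    104.5374       388.6302
P = 104.5374; D_Mac = 3.71762 half-year periods = 1.85881 yrs; D_mod = 1.78732 yrs.
DV01 ≈ 1.78732 × 104.5374 × 0.0001 = 0.018684.

$0.02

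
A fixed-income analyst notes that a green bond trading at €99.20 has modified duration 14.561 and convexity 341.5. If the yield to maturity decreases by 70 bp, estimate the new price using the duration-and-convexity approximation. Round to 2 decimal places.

Duration effect: -D_mod·Δy = -14.561 × (-0.007) = +0.101927
Convexity effect: ½·C·(Δy)² = 0.5 × 341.5 × (-0.007)² = +0.00836675
ΔP/P ≈ +0.101927 + 0.00836675 = +0.11029375
New price ≈ 99.20 × (1 + 0.11029375) = 110.14114.

€110.14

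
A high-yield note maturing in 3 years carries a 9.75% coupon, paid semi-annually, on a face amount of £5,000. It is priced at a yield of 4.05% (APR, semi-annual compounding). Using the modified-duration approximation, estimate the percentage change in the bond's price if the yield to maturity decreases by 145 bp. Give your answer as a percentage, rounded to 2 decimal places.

+3.84%

Periodic yield y = 0.02025. Modified duration first:
  t   CF        PV=CF/(1+0.02025)^t    t·PV
  1       243.75       238.9120       238.9120
  2       243.75       234.1701       468.3402
  3       243.75       229.5223       688.5668
  4       243.75       224.9667       899.8667
  5       243.75       220.5015     1,102.5076
  6     5,243.75     4,649.4583    27,896.7498
  Σ                  5,797.5309    31,294.9432
P = 5,797.5309; D_Mac = 5.39798 half-year periods = 2.69899 yrs; D_mod = 2.69899/(1+0.02025) = 2.64542 yrs.
ΔP/P ≈ -D_mod · Δy = -2.64542 × (-0.0145) = +0.038359 = +3.8359%.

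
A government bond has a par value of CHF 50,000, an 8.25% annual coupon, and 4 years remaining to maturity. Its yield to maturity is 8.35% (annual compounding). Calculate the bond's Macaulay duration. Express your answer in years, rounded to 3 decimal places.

Periodic yield y = 0.0835. Discount each cash flow and weight by its year:
  t   CF        PV=CF/(1+0.0835)^t    t·PV
  1     4,125.00     3,807.1066     3,807.1066
  2     4,125.00     3,513.7117     7,027.4233
  3     4,125.00     3,242.9272     9,728.7817
  4    54,125.00    39,271.9302   157,087.7206
  Σ                 49,835.6757   177,651.0323
Price P = Σ PV = 49,835.6757.
Macaulay duration = Σ(t·PV) / P = 177,651.0323 / 49,835.6757 = 3.56474 years.

3.565 years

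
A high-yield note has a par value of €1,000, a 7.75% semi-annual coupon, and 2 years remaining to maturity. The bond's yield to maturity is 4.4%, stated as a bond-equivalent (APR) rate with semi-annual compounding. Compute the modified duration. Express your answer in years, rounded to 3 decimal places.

1.854 years

Periodic yield y = 0.022. First find Macaulay duration:
  t   CF        PV=CF/(1+0.022)^t    t·PV
  1        38.75        37.9159        37.9159
  2        38.75        37.0997        74.1993
  3        38.75        36.3010       108.9031
  4     1,038.75       952.1546     3,808.6183
  Σ                  1,063.4711     4,029.6365
P = 1,063.4711; Macaulay duration = 4,029.6365 / 1,063.4711 = 3.78914 half-year periods = 1.89457 years.
Modified duration = D_Mac / (1 + y) = 1.89457 / 1.022 = 1.85378 years.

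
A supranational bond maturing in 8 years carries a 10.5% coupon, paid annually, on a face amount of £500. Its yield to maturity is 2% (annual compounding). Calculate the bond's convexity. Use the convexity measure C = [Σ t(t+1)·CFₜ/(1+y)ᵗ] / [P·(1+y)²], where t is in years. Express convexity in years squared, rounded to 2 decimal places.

49.60

With y = 0.02:
  t   CF        PV=CF/(1+0.02)^t    t·PV        t(t+1)·PV
  1        52.50        51.4706        51.4706         102.9412
  2        52.50        50.4614       100.9227         302.7682
  3        52.50        49.4719       148.4158         593.6631
  4        52.50        48.5019       194.0075         970.0377
  5        52.50        47.5509       237.7543       1,426.5260
  6        52.50        46.6185       279.7110       1,957.9769
  7        52.50        45.7044       319.9309       2,559.4469
  8       552.50       471.5534     3,772.4274      33,951.8470
  Σ                    811.3330     5,104.6402      41,865.2069
P = 811.3330.
Convexity = Σ t(t+1)·PV / [P·(1+y)²] = 41,865.2069 / (811.3330 × 1.040400) = 49.59681.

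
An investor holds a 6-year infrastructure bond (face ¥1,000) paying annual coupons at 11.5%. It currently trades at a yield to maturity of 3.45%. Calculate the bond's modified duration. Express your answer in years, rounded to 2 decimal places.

Periodic yield y = 0.0345. First find Macaulay duration:
  t   CF        PV=CF/(1+0.0345)^t    t·PV
  1       115.00       111.1648       111.1648
  2       115.00       107.4575       214.9151
  3       115.00       103.8739       311.6216
  4       115.00       100.4097       401.6390
  5       115.00        97.0611       485.3057
  6     1,115.00       909.6868     5,458.1209
  Σ                  1,429.6539     6,982.7670
P = 1,429.6539; Macaulay duration = 6,982.7670 / 1,429.6539 = 4.88424 years.
Modified duration = D_Mac / (1 + y) = 4.88424 / 1.0345 = 4.72135 years.

4.72 years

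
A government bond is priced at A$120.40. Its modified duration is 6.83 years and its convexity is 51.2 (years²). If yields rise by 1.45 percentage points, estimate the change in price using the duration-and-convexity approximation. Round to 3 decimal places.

-A$11.276

Duration effect: -D_mod·Δy = -6.83 × (+0.0145) = -0.099035
Convexity effect: ½·C·(Δy)² = 0.5 × 51.2 × (0.0145)² = +0.0053824
ΔP/P ≈ -0.099035 + 0.0053824 = -0.0936526
ΔP ≈ 120.40 × (-0.0936526) = -11.27577304.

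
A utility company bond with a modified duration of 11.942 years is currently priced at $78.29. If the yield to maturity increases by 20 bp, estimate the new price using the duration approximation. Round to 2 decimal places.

Duration approximation: ΔP/P ≈ -D_mod · Δy = -11.942 × (+0.002) = -0.023884.
New price ≈ 78.29 × (1 - 0.023884) = 76.42012164.

$76.42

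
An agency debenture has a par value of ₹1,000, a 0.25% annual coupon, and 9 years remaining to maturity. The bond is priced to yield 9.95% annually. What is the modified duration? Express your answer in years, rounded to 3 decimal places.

Periodic yield y = 0.0995. First find Macaulay duration:
  t   CF        PV=CF/(1+0.0995)^t    t·PV
  1         2.50         2.2738         2.2738
  2         2.50         2.0680         4.1360
  3         2.50         1.8809         5.6426
  4         2.50         1.7106         6.8426
  5         2.50         1.5558         7.7792
  6         2.50         1.4150         8.4902
  7         2.50         1.2870         9.0089
  8         2.50         1.1705         9.3641
  9     1,002.50       426.9011     3,842.1099
  Σ                    440.2627     3,895.6473
P = 440.2627; Macaulay duration = 3,895.6473 / 440.2627 = 8.84846 years.
Modified duration = D_Mac / (1 + y) = 8.84846 / 1.0995 = 8.04771 years.

8.048 years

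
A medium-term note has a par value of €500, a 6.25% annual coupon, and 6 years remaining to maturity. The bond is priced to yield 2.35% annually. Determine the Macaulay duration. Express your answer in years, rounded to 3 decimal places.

5.269 years

Periodic yield y = 0.0235. Discount each cash flow and weight by its year:
  t   CF        PV=CF/(1+0.0235)^t    t·PV
  1        31.25        30.5325        30.5325
  2        31.25        29.8314        59.6629
  3        31.25        29.1465        87.4395
  4        31.25        28.4773       113.9092
  5        31.25        27.8234       139.1172
  6       531.25       462.1382     2,772.8292
  Σ                    607.9494     3,203.4904
Price P = Σ PV = 607.9494.
Macaulay duration = Σ(t·PV) / P = 3,203.4904 / 607.9494 = 5.26934 years.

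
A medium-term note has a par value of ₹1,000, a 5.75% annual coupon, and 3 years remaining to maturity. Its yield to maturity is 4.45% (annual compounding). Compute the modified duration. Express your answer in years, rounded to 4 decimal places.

2.7217 years

Periodic yield y = 0.0445. First find Macaulay duration:
  t   CF        PV=CF/(1+0.0445)^t    t·PV
  1        57.50        55.0503        55.0503
  2        57.50        52.7049       105.4098
  3     1,057.50       928.0151     2,784.0453
  Σ                  1,035.7703     2,944.5054
P = 1,035.7703; Macaulay duration = 2,944.5054 / 1,035.7703 = 2.84282 years.
Modified duration = D_Mac / (1 + y) = 2.84282 / 1.0445 = 2.72170 years.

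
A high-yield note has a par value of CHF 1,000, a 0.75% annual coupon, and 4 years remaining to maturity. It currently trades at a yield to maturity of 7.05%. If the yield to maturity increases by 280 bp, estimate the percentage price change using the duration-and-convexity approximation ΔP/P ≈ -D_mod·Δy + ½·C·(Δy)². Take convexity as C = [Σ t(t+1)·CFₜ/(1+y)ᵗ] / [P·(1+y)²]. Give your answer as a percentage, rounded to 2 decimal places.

With y = 0.0705:
  t   CF        PV=CF/(1+0.0705)^t    t·PV        t(t+1)·PV
  1         7.50         7.0061         7.0061          14.0121
  2         7.50         6.5447        13.0893          39.2680
  3         7.50         6.1137        18.3410          73.3639
  4     1,007.50       767.1819     3,068.7277      15,343.6387
  Σ                    786.8463     3,107.1641      15,470.2828
P = 786.8463; D_Mac = 3.94888 yrs; D_mod = 3.68882 yrs; C = 17.15675.
Duration effect: -3.68882 × (+0.028) = -0.103287
Convexity effect: 0.5 × 17.15675 × (0.028)² = +0.0067254
ΔP/P ≈ -0.103287 + 0.0067254 = -0.096562 = -9.6562%.

-9.66%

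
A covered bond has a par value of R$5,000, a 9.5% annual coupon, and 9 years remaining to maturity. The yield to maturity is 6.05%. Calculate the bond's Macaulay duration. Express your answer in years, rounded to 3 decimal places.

Periodic yield y = 0.0605. Discount each cash flow and weight by its year:
  t   CF        PV=CF/(1+0.0605)^t    t·PV
  1       475.00       447.9019       447.9019
  2       475.00       422.3498       844.6995
  3       475.00       398.2553     1,194.7660
  4       475.00       375.5354     1,502.1417
  5       475.00       354.1117     1,770.5584
  6       475.00       333.9101     2,003.4607
  7       475.00       314.8610     2,204.0271
  8       475.00       296.8987     2,375.1892
  9     5,475.00     3,226.9190    29,042.2712
  Σ                  6,170.7429    41,385.0158
Price P = Σ PV = 6,170.7429.
Macaulay duration = Σ(t·PV) / P = 41,385.0158 / 6,170.7429 = 6.70665 years.

6.707 years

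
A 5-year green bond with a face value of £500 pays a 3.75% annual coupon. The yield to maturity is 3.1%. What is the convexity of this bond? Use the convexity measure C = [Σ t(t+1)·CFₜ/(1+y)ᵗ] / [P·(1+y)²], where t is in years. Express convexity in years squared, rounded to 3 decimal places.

With y = 0.031:
  t   CF        PV=CF/(1+0.031)^t    t·PV        t(t+1)·PV
  1        18.75        18.1862        18.1862          36.3725
  2        18.75        17.6394        35.2788         105.8364
  3        18.75        17.1090        51.3271         205.3083
  4        18.75        16.5946        66.3784         331.8919
  5       518.75       445.3124     2,226.5620      13,359.3718
  Σ                    514.8416     2,397.7325      14,038.7809
P = 514.8416.
Convexity = Σ t(t+1)·PV / [P·(1+y)²] = 14,038.7809 / (514.8416 × 1.062961) = 25.65301.

25.653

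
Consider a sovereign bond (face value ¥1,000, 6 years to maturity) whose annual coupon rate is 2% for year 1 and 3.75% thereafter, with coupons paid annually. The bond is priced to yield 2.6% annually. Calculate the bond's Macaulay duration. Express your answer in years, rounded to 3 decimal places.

Periodic yield y = 0.026. Discount each cash flow and weight by its year:
  t   CF        PV=CF/(1+0.026)^t    t·PV
  1        20.00        19.4932        19.4932
  2        37.50        35.6235        71.2470
  3        37.50        34.7208       104.1623
  4        37.50        33.8409       135.3636
  5        37.50        32.9833       164.9166
  6     1,037.50       889.4140     5,336.4837
  Σ                  1,046.0756     5,831.6664
Price P = Σ PV = 1,046.0756.
Macaulay duration = Σ(t·PV) / P = 5,831.6664 / 1,046.0756 = 5.57480 years.

5.575 years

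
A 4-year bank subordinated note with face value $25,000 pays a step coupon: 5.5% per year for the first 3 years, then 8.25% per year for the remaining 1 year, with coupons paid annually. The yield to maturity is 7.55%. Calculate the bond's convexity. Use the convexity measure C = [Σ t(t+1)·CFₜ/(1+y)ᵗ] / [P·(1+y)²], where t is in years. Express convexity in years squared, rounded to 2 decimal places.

15.53

With y = 0.0755:
  t   CF        PV=CF/(1+0.0755)^t    t·PV        t(t+1)·PV
  1     1,375.00     1,278.4751     1,278.4751       2,556.9503
  2     1,375.00     1,188.7263     2,377.4526       7,132.3578
  3     1,375.00     1,105.2778     3,315.8335      13,263.3338
  4    27,062.50    20,226.7569    80,907.0276     404,535.1380
  Σ                 23,799.2361    87,878.7888     427,487.7798
P = 23,799.2361.
Convexity = Σ t(t+1)·PV / [P·(1+y)²] = 427,487.7798 / (23,799.2361 × 1.156700) = 15.52887.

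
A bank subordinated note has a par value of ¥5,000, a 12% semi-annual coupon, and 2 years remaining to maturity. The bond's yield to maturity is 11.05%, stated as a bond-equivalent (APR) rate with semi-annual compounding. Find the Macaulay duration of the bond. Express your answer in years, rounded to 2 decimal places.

1.84 years

Periodic yield y = 0.05525. Discount each cash flow and weight by its period:
  t   CF        PV=CF/(1+0.05525)^t    t·PV
  1       300.00       284.2928       284.2928
  2       300.00       269.4080       538.8161
  3       300.00       255.3026       765.9077
  4     5,300.00     4,274.1959    17,096.7837
  Σ                  5,083.1993    18,685.8003
Price P = Σ PV = 5,083.1993.
Macaulay duration = Σ(t·PV) / P = 18,685.8003 / 5,083.1993 = 3.67599 half-year periods.
In years: 3.67599 / 2 = 1.83800 years.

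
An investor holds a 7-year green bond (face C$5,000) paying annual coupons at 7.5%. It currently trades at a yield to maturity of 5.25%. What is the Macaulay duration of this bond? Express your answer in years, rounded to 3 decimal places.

Periodic yield y = 0.0525. Discount each cash flow and weight by its year:
  t   CF        PV=CF/(1+0.0525)^t    t·PV
  1       375.00       356.2945       356.2945
  2       375.00       338.5221       677.0443
  3       375.00       321.6362       964.9087
  4       375.00       305.5926     1,222.3704
  5       375.00       290.3493     1,451.7464
  6       375.00       275.8663     1,655.1978
  7     5,375.00     3,756.8490    26,297.9428
  Σ                  5,645.1100    32,625.5049
Price P = Σ PV = 5,645.1100.
Macaulay duration = Σ(t·PV) / P = 32,625.5049 / 5,645.1100 = 5.77943 years.

5.779 years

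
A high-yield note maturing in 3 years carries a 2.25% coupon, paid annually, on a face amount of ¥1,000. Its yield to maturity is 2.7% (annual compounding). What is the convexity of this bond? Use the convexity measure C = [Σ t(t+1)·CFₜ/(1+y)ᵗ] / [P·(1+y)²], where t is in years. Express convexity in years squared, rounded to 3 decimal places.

11.044

With y = 0.027:
  t   CF        PV=CF/(1+0.027)^t    t·PV        t(t+1)·PV
  1        22.50        21.9085        21.9085          43.8169
  2        22.50        21.3325        42.6650         127.9950
  3     1,022.50       943.9565     2,831.8695      11,327.4781
  Σ                    987.1975     2,896.4430      11,499.2900
P = 987.1975.
Convexity = Σ t(t+1)·PV / [P·(1+y)²] = 11,499.2900 / (987.1975 × 1.054729) = 11.04399.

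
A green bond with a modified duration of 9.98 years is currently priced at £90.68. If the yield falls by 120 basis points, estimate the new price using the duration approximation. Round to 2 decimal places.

Duration approximation: ΔP/P ≈ -D_mod · Δy = -9.98 × (-0.012) = +0.119760.
New price ≈ 90.68 × (1 + 0.119760) = 101.5398368.

£101.54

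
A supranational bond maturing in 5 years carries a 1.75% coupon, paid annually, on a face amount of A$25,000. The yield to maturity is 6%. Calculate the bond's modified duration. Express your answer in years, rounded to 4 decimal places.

4.5377 years

Periodic yield y = 0.06. First find Macaulay duration:
  t   CF        PV=CF/(1+0.06)^t    t·PV
  1       437.50       412.7358       412.7358
  2       437.50       389.3734       778.7469
  3       437.50       367.3334     1,102.0003
  4       437.50       346.5410     1,386.1639
  5    25,437.50    19,008.3798    95,041.8989
  Σ                 20,524.3635    98,721.5458
P = 20,524.3635; Macaulay duration = 98,721.5458 / 20,524.3635 = 4.80997 years.
Modified duration = D_Mac / (1 + y) = 4.80997 / 1.06 = 4.53771 years.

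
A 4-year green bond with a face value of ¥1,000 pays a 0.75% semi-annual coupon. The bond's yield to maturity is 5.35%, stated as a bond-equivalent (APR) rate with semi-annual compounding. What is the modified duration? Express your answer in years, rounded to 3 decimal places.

Periodic yield y = 0.02675. First find Macaulay duration:
  t   CF        PV=CF/(1+0.02675)^t    t·PV
  1         3.75         3.6523         3.6523
  2         3.75         3.5571         7.1143
  3         3.75         3.4645        10.3934
  4         3.75         3.3742        13.4968
  5         3.75         3.2863        16.4315
  6         3.75         3.2007        19.2041
  7         3.75         3.1173        21.8211
  8     1,003.75       812.6581     6,501.2648
  Σ                    836.3105     6,593.3783
P = 836.3105; Macaulay duration = 6,593.3783 / 836.3105 = 7.88389 half-year periods = 3.94194 years.
Modified duration = D_Mac / (1 + y) = 3.94194 / 1.02675 = 3.83924 years.

3.839 years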